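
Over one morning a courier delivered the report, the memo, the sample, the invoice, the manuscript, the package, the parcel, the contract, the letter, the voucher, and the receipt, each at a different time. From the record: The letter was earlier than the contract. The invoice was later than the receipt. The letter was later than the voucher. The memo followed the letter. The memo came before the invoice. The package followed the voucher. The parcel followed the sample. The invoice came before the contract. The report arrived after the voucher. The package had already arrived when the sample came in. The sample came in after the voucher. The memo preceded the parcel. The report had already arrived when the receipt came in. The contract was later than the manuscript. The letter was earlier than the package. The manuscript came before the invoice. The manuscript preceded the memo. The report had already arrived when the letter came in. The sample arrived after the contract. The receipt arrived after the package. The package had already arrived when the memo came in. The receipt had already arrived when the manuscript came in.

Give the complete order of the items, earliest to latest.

The constraints fix every adjacent pair, so only one ordering works:
the voucher → the report → the letter → the package → the receipt → the manuscript → the memo → the invoice → the contract → the sample → the parcel.

the voucher, the report, the letter, the package, the receipt, the manuscript, the memo, the invoice, the contract, the sample, the parcel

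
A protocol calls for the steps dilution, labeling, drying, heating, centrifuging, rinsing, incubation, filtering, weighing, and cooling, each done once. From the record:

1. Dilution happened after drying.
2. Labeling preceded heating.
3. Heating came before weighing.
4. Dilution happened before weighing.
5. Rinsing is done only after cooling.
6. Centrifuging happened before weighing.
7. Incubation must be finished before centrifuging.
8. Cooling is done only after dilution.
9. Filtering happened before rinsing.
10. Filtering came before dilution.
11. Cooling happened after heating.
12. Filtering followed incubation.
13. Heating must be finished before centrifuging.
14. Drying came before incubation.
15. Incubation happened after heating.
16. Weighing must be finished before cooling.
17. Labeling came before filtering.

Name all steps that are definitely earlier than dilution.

drying, filtering, heating, incubation, labeling

Directly stated before dilution: drying and filtering.
Heating reaches dilution via heating → incubation → filtering → dilution.
Incubation reaches dilution via incubation → filtering → dilution.
Labeling reaches dilution via labeling → filtering → dilution.
No chain forces centrifuging (or any of the others) ahead of dilution.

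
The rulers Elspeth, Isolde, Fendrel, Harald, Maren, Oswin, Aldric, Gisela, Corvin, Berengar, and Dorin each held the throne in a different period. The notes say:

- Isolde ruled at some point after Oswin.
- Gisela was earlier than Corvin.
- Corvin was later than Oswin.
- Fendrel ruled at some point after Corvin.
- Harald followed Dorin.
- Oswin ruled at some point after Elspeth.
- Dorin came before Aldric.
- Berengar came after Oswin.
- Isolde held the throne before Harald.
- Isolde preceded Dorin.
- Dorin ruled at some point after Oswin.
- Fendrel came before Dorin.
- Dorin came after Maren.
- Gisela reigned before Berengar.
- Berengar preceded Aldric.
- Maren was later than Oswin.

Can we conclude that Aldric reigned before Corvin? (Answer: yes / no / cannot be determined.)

no

Tracing the constraints gives Corvin → Fendrel → Dorin → Aldric, so Corvin must come before Aldric.
That means Aldric cannot be before Corvin.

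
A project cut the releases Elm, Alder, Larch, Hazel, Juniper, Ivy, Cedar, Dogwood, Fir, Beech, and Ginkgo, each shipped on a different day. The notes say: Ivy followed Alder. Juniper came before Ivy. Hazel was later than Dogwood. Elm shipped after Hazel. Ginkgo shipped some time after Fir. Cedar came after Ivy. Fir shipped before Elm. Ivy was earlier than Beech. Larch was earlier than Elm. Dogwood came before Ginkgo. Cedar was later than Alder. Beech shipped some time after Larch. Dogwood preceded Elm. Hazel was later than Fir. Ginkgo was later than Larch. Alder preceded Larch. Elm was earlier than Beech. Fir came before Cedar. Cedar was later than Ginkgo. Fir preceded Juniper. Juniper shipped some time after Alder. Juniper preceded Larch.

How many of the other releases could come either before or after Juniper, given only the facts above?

Forced before Juniper: Alder and Fir; forced after Juniper: Beech, Cedar, Elm, Ginkgo, Ivy, and Larch.
That leaves Dogwood and Hazel with no forced order relative to Juniper — 2.

2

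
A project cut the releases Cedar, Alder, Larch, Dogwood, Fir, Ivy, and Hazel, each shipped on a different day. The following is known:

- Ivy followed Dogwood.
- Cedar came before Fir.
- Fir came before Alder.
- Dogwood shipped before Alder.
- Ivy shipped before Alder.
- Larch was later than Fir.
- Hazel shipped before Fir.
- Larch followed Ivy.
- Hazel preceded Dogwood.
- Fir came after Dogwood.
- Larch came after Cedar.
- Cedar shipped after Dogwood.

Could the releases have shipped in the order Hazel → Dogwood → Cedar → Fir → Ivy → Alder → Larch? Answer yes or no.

Check each stated constraint against the proposed order — e.g. Dogwood is ahead of Alder; Cedar is ahead of Larch. Every pair is in the required order; nothing is violated.

yes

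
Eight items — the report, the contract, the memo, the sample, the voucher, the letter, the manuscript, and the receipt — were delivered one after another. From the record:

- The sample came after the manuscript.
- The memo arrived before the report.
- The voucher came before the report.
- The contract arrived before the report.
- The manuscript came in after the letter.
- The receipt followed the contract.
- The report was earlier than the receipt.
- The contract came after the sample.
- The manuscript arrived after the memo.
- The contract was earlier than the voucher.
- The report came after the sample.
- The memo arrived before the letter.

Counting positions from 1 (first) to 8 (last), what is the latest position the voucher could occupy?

The voucher must come before the receipt and the report — 2 items forced after it.
Everything else can be placed before the voucher in some valid order, so the voucher can sit as late as position 8 − 2 = 6.

6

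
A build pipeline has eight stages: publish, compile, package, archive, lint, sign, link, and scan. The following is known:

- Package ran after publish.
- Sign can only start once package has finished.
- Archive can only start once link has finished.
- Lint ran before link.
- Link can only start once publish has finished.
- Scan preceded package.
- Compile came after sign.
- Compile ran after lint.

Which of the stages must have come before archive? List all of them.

link, lint, publish

Directly stated before archive: link.
Lint reaches archive via lint → link → archive.
Publish reaches archive via publish → link → archive.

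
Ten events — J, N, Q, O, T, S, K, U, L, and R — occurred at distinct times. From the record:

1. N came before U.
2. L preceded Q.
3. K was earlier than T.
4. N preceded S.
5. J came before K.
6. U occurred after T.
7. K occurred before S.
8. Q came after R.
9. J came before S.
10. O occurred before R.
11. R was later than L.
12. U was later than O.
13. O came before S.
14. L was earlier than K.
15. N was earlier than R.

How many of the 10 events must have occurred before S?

5

Directly stated before S: J, K, N, and O.
L reaches S via L → K → S.
No chain forces U (or any of the others) ahead of S.
That's J, K, L, N, and O — 5 in all.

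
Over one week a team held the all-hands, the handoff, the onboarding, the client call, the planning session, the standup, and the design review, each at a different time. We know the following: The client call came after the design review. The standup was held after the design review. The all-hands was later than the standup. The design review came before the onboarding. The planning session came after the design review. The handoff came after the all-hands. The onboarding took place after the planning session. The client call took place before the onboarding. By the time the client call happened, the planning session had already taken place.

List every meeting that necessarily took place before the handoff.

the all-hands, the design review, the standup

Directly stated before the handoff: the all-hands.
The design review reaches the handoff via the design review → the standup → the all-hands → the handoff.
The standup reaches the handoff via the standup → the all-hands → the handoff.
No chain forces the client call (or any of the others) ahead of the handoff.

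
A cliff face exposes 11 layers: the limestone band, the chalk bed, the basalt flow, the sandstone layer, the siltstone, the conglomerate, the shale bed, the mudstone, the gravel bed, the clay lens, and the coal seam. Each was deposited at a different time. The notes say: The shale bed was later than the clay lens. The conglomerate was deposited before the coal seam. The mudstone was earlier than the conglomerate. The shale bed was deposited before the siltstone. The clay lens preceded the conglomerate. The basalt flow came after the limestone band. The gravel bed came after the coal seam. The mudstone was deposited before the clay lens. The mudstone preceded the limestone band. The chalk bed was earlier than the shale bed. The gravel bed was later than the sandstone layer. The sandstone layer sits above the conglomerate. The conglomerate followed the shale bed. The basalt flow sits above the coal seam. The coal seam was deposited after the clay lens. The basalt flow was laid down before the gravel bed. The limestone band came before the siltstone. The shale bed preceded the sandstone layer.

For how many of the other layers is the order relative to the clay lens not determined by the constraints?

2

Forced before the clay lens: the mudstone; forced after the clay lens: the basalt flow, the coal seam, the conglomerate, the gravel bed, the sandstone layer, the shale bed, and the siltstone.
That leaves the chalk bed and the limestone band with no forced order relative to the clay lens — 2.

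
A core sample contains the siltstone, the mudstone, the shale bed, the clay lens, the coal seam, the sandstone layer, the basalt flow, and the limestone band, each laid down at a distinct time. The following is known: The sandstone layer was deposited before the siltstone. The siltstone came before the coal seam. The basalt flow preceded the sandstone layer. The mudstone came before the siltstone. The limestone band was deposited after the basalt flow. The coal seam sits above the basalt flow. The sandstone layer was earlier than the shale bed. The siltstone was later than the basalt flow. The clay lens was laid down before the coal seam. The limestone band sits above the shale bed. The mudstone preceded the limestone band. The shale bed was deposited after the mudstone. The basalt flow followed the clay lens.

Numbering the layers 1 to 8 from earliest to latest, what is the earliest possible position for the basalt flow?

2

The clay lens must come before the basalt flow — 1 forced predecessor.
Nothing else is forced ahead of the basalt flow, so its earliest slot is position 1 + 1 = 2.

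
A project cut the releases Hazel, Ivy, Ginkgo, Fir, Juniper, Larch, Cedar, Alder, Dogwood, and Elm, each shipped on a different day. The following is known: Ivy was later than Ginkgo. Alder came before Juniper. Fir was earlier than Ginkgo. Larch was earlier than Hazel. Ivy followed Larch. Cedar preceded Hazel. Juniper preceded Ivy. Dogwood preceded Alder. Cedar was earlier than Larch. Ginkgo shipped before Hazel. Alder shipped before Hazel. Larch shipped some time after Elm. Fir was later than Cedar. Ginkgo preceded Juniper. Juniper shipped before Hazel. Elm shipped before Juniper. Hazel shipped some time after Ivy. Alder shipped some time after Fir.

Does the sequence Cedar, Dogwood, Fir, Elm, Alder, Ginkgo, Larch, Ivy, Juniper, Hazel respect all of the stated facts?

The constraints require Juniper before Ivy, but in the proposed sequence Ivy appears ahead of Juniper. That one violation is enough.

no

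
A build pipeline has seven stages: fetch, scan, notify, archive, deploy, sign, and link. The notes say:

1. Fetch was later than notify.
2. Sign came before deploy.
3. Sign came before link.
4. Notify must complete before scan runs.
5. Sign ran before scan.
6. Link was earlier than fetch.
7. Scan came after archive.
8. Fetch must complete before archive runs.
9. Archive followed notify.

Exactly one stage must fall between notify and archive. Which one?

fetch

Tracing the constraints gives notify → fetch → archive, so fetch sits after notify and before archive.
No other stage is forced both after notify and before archive.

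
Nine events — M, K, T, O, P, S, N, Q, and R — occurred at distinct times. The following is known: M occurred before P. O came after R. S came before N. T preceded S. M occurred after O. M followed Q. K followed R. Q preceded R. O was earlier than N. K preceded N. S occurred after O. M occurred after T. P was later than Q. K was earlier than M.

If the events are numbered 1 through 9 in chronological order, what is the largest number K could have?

6

K must come before M, N, and P — 3 events forced after it.
Everything else can be placed before K in some valid order, so K can sit as late as position 9 − 3 = 6.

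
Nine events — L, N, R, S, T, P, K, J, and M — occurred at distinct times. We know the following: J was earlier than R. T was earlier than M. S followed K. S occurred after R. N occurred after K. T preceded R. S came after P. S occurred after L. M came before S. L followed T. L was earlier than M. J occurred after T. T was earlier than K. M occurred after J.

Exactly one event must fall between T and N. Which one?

K

Tracing the constraints gives T → K → N, so K sits after T and before N.
No other event is forced both after T and before N.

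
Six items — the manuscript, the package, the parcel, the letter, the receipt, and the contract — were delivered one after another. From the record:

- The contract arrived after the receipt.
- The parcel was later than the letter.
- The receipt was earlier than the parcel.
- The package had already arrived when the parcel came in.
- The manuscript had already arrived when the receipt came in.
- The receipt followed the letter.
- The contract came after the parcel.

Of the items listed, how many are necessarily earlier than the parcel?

Directly stated before the parcel: the letter, the package, and the receipt.
The manuscript reaches the parcel via the manuscript → the receipt → the parcel.
No chain forces the contract ahead of the parcel.
That's the letter, the manuscript, the package, and the receipt — 4 in all.

4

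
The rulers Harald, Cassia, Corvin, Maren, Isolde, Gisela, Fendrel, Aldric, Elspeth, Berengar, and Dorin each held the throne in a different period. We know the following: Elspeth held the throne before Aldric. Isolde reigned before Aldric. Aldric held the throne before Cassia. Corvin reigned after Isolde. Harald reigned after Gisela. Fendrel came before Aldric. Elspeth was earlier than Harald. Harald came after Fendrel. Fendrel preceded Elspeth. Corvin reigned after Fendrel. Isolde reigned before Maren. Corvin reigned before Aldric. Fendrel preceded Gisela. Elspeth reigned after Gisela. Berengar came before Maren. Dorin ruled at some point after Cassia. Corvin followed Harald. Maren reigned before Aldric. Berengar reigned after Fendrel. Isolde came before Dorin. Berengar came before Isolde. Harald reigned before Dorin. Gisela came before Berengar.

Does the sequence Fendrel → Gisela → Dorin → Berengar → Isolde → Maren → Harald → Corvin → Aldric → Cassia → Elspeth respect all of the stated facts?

The constraints require Elspeth before Harald, but in the proposed sequence Harald appears ahead of Elspeth. That one violation is enough.

no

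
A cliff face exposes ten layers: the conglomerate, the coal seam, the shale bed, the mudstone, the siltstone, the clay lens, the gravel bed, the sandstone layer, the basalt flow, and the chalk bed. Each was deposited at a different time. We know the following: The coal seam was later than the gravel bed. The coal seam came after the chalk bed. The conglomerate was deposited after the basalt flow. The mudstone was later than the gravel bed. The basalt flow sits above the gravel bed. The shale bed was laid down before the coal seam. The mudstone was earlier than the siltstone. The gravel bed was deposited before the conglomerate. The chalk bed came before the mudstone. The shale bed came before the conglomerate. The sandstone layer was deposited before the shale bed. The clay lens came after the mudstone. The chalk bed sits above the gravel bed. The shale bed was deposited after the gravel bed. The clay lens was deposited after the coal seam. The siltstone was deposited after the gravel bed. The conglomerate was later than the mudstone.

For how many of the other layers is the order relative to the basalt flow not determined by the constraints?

Forced before the basalt flow: the gravel bed; forced after the basalt flow: the conglomerate.
That leaves the chalk bed, the clay lens, the coal seam, the mudstone, the sandstone layer, the shale bed, and the siltstone with no forced order relative to the basalt flow — 7.

7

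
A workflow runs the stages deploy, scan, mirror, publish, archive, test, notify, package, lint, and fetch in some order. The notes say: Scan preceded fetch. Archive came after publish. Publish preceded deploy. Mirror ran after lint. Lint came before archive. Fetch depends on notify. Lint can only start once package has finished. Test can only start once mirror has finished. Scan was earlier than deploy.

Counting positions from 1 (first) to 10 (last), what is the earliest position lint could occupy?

2

Package must come before lint — 1 forced predecessor.
Nothing else is forced ahead of lint, so its earliest slot is position 1 + 1 = 2.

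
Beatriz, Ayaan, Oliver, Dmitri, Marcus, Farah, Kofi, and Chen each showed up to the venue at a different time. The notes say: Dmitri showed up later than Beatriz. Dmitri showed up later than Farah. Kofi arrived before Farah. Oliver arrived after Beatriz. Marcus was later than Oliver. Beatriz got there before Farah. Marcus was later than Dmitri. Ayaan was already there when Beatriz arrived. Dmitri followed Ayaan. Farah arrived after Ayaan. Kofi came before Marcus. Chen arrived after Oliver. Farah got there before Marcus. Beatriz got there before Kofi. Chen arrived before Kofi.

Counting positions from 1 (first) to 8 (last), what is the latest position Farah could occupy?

Farah must come before Dmitri and Marcus — 2 guests forced after them.
Everything else can be placed before Farah in some valid order, so Farah can sit as late as position 8 − 2 = 6.

6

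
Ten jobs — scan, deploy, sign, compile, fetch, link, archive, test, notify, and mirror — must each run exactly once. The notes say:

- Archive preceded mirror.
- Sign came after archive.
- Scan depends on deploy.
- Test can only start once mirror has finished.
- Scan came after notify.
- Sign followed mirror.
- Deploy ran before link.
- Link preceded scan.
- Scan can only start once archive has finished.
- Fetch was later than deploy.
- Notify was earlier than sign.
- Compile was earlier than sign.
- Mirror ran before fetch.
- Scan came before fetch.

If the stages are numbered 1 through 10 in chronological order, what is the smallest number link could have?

2

Deploy must come before link — 1 forced predecessor.
Nothing else is forced ahead of link, so its earliest slot is position 1 + 1 = 2.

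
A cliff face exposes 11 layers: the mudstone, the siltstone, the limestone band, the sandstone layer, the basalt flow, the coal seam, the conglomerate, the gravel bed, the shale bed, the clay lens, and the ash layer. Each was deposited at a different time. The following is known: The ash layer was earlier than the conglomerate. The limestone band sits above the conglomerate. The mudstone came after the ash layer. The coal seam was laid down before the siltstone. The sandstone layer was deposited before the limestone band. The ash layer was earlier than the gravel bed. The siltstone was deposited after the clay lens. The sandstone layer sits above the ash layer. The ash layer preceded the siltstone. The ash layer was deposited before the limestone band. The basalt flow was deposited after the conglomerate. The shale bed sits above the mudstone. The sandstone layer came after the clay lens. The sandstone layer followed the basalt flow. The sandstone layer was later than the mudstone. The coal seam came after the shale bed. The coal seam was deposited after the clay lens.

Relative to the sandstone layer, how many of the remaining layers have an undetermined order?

4

Forced before the sandstone layer: the ash layer, the basalt flow, the clay lens, the conglomerate, and the mudstone; forced after the sandstone layer: the limestone band.
That leaves the coal seam, the gravel bed, the shale bed, and the siltstone with no forced order relative to the sandstone layer — 4.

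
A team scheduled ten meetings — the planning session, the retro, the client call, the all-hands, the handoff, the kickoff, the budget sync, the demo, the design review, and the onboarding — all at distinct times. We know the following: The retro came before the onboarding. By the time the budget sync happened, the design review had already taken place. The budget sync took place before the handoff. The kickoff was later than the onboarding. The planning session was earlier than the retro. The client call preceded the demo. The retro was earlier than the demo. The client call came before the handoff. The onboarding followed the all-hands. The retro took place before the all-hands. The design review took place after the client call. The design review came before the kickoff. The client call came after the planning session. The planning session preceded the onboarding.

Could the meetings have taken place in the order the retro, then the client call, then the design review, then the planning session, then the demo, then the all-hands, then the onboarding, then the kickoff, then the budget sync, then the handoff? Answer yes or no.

no

The constraints require the planning session before the client call, but in the proposed sequence the client call appears ahead of the planning session. That one violation is enough.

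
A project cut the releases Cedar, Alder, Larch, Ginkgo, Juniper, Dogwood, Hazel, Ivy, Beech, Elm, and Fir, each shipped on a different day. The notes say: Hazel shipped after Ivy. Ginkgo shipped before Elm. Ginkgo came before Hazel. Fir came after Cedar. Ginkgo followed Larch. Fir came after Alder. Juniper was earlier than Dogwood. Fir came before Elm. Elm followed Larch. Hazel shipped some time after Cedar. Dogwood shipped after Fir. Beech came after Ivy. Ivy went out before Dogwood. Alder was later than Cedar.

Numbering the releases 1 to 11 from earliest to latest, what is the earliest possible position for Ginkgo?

2

Larch must come before Ginkgo — 1 forced predecessor.
Nothing else is forced ahead of Ginkgo, so its earliest slot is position 1 + 1 = 2.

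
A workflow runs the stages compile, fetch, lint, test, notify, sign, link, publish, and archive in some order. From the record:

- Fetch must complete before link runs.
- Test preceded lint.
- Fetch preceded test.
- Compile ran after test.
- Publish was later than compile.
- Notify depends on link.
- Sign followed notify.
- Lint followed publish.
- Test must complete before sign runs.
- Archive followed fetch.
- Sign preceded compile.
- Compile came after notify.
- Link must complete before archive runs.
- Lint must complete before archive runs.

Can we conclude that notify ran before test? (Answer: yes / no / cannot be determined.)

No chain of stated constraints runs from notify to test, and none runs from test to notify either.
So the relative order of notify and test is not fixed by the given facts.

cannot be determined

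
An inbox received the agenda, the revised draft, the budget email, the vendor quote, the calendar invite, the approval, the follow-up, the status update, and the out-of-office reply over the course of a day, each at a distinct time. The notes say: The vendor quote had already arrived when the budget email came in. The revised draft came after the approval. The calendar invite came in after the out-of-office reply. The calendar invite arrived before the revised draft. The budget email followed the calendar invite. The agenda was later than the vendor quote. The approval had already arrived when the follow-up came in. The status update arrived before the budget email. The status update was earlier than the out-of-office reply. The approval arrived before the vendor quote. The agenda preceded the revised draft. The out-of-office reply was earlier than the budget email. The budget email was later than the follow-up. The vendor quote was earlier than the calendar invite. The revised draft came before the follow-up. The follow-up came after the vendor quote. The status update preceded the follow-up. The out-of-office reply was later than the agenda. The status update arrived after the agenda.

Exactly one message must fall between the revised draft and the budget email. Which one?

Tracing the constraints gives the revised draft → the follow-up → the budget email, so the follow-up sits after the revised draft and before the budget email.
No other message is forced both after the revised draft and before the budget email.

the follow-up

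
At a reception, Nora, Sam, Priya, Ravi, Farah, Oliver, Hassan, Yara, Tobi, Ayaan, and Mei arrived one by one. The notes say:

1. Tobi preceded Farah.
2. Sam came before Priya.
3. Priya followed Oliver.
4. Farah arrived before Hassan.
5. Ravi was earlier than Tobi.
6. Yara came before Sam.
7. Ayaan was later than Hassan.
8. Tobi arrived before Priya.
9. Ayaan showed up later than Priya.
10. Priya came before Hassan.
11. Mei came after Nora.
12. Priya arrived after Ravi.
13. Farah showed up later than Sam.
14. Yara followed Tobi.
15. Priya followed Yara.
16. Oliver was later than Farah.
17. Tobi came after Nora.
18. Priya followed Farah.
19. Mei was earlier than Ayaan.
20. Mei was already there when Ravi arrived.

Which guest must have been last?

Every other guest has a chain of constraints placing them before Ayaan, so Ayaan is last.

Ayaan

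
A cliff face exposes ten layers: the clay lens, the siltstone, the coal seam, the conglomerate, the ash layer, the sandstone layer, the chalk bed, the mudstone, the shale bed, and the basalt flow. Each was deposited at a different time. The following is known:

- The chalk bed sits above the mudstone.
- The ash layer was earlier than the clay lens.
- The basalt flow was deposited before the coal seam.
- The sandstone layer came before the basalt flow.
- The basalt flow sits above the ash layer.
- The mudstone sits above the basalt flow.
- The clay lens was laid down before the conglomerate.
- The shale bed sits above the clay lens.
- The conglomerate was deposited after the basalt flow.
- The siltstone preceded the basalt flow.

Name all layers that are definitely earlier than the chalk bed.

the ash layer, the basalt flow, the mudstone, the sandstone layer, the siltstone

Directly stated before the chalk bed: the mudstone.
The ash layer reaches the chalk bed via the ash layer → the basalt flow → the mudstone → the chalk bed.
The basalt flow reaches the chalk bed via the basalt flow → the mudstone → the chalk bed.
The sandstone layer reaches the chalk bed via the sandstone layer → the basalt flow → the mudstone → the chalk bed.
Likewise the siltstone reaches the chalk bed by chaining the stated constraints.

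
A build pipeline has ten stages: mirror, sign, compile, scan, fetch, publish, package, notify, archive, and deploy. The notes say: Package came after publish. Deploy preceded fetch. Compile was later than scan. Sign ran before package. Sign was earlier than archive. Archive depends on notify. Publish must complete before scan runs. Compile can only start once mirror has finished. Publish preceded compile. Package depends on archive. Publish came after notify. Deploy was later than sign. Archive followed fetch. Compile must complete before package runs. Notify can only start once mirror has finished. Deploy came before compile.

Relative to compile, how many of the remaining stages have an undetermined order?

2

Forced before compile: deploy, mirror, notify, publish, scan, and sign; forced after compile: package.
That leaves archive and fetch with no forced order relative to compile — 2.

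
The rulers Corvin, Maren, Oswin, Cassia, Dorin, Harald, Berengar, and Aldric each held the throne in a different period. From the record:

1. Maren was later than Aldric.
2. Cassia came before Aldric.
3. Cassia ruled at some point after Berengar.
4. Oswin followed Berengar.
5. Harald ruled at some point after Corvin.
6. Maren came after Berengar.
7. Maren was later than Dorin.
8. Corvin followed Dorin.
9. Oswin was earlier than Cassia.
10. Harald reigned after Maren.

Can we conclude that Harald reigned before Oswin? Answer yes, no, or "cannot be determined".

Tracing the constraints gives Oswin → Cassia → Aldric → Maren → Harald, so Oswin must come before Harald.
That means Harald cannot be before Oswin.

no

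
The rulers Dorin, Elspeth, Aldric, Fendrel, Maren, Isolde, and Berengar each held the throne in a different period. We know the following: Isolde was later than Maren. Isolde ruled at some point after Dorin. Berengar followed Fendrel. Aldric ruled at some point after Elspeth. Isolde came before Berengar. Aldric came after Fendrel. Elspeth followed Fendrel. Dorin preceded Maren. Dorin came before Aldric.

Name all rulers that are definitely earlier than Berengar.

Directly stated before Berengar: Fendrel and Isolde.
Dorin reaches Berengar via Dorin → Isolde → Berengar.
Maren reaches Berengar via Maren → Isolde → Berengar.

Dorin, Fendrel, Isolde, Maren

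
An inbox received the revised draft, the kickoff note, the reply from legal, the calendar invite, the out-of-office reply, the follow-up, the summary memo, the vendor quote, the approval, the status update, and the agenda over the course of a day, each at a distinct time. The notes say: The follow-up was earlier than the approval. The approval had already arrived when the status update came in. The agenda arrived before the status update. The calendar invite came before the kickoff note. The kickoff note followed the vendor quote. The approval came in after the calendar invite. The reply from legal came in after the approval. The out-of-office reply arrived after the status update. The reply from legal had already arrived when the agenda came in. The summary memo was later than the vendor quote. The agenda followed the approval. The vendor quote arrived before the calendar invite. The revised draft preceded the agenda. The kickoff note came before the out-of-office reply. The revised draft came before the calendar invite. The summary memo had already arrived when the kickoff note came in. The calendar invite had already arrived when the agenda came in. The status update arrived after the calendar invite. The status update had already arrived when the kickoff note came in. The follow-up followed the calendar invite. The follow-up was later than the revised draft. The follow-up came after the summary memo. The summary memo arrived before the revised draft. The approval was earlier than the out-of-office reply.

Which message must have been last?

the out-of-office reply

Every other message has a chain of constraints placing it before the out-of-office reply, so the out-of-office reply is last.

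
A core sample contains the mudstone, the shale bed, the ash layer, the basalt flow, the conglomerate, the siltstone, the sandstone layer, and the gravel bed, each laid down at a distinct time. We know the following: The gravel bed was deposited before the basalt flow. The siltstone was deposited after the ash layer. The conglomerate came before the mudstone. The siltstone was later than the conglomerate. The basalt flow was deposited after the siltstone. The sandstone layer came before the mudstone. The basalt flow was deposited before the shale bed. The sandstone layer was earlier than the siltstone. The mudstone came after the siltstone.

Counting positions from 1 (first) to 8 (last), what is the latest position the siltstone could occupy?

The siltstone must come before the basalt flow, the mudstone, and the shale bed — 3 layers forced after it.
Everything else can be placed before the siltstone in some valid order, so the siltstone can sit as late as position 8 − 3 = 5.

5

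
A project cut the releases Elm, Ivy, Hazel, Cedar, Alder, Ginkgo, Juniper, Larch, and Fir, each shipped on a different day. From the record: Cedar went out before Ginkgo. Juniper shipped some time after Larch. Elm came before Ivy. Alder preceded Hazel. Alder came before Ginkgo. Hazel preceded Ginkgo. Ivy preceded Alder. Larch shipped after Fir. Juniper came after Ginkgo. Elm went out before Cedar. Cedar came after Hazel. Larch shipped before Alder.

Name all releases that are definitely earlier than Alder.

Directly stated before Alder: Ivy and Larch.
Elm reaches Alder via Elm → Ivy → Alder.
Fir reaches Alder via Fir → Larch → Alder.
No chain forces Ginkgo (or any of the others) ahead of Alder.

Elm, Fir, Ivy, Larch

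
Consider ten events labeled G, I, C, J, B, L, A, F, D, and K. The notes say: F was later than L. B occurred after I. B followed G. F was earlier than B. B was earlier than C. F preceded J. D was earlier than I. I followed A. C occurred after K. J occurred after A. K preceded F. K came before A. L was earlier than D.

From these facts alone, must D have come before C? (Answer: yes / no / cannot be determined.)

Chain the constraints: D → I → B → C. Each link is directly stated, so D comes before C.

yes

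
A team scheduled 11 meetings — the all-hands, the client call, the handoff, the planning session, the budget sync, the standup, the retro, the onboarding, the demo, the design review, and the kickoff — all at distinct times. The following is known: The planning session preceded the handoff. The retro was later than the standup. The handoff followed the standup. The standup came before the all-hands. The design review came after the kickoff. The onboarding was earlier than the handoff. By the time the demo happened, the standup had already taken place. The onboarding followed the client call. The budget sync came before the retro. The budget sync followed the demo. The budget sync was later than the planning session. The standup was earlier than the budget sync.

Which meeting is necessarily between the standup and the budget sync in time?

the demo

Tracing the constraints gives the standup → the demo → the budget sync, so the demo sits after the standup and before the budget sync.
No other meeting is forced both after the standup and before the budget sync.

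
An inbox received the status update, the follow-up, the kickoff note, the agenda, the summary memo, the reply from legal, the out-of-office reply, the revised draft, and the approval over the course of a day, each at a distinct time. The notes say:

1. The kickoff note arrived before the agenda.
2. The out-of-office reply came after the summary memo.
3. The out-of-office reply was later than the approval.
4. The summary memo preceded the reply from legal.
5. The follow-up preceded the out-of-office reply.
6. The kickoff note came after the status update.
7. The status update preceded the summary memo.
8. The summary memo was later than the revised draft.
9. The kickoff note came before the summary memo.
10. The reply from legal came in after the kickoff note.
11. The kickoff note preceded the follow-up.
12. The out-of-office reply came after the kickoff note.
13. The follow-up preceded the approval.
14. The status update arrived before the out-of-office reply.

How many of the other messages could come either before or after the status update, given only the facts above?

Forced after the status update: the agenda, the approval, the follow-up, the kickoff note, the out-of-office reply, the reply from legal, and the summary memo.
That leaves the revised draft with no forced order relative to the status update — 1.

1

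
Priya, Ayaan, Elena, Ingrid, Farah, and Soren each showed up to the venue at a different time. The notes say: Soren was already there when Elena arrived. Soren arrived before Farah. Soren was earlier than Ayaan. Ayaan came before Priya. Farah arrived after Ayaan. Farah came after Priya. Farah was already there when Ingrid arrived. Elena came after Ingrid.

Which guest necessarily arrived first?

Soren

Soren has a chain of constraints placing them before every other guest, so Soren must be first.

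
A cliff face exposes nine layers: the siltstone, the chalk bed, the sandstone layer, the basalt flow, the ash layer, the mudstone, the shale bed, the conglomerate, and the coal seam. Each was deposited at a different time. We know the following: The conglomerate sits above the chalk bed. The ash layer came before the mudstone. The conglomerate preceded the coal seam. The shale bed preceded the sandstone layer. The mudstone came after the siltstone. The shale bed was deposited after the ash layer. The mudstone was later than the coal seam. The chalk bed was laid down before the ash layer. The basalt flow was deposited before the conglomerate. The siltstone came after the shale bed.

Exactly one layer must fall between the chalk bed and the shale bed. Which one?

the ash layer

Tracing the constraints gives the chalk bed → the ash layer → the shale bed, so the ash layer sits after the chalk bed and before the shale bed.
No other layer is forced both after the chalk bed and before the shale bed.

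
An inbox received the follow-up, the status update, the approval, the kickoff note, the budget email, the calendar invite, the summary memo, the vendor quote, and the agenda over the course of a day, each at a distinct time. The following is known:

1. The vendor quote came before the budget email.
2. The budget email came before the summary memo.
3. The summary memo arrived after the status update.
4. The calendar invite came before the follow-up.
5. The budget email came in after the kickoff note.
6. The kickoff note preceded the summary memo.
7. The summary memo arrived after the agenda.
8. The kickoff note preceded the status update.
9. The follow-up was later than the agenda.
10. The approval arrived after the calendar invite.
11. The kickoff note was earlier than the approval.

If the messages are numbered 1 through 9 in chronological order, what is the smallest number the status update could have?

2

The kickoff note must come before the status update — 1 forced predecessor.
Nothing else is forced ahead of the status update, so its earliest slot is position 1 + 1 = 2.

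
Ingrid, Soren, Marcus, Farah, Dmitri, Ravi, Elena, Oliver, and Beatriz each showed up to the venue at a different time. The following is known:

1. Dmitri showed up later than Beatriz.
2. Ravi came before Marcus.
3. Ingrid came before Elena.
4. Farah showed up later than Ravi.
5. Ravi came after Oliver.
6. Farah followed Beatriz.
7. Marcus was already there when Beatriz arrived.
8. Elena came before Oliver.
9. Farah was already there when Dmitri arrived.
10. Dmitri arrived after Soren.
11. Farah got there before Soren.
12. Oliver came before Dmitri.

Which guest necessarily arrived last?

Dmitri

Every other guest has a chain of constraints placing them before Dmitri, so Dmitri is last.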